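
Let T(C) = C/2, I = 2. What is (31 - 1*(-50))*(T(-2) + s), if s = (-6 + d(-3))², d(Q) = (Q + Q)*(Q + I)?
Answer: -81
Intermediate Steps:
d(Q) = 2*Q*(2 + Q) (d(Q) = (Q + Q)*(Q + 2) = (2*Q)*(2 + Q) = 2*Q*(2 + Q))
s = 0 (s = (-6 + 2*(-3)*(2 - 3))² = (-6 + 2*(-3)*(-1))² = (-6 + 6)² = 0² = 0)
T(C) = C/2 (T(C) = C*(½) = C/2)
(31 - 1*(-50))*(T(-2) + s) = (31 - 1*(-50))*((½)*(-2) + 0) = (31 + 50)*(-1 + 0) = 81*(-1) = -81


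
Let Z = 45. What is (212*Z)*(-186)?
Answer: -1774440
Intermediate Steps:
(212*Z)*(-186) = (212*45)*(-186) = 9540*(-186) = -1774440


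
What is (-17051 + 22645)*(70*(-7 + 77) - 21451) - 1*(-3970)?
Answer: -92582324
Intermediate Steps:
(-17051 + 22645)*(70*(-7 + 77) - 21451) - 1*(-3970) = 5594*(70*70 - 21451) + 3970 = 5594*(4900 - 21451) + 3970 = 5594*(-16551) + 3970 = -92586294 + 3970 = -92582324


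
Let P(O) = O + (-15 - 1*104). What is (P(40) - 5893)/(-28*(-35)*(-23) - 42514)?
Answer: 2986/32527 ≈ 0.091801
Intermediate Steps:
P(O) = -119 + O (P(O) = O + (-15 - 104) = O - 119 = -119 + O)
(P(40) - 5893)/(-28*(-35)*(-23) - 42514) = ((-119 + 40) - 5893)/(-28*(-35)*(-23) - 42514) = (-79 - 5893)/(980*(-23) - 42514) = -5972/(-22540 - 42514) = -5972/(-65054) = -5972*(-1/65054) = 2986/32527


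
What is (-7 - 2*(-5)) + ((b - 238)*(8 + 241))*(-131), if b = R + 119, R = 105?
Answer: 456669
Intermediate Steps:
b = 224 (b = 105 + 119 = 224)
(-7 - 2*(-5)) + ((b - 238)*(8 + 241))*(-131) = (-7 - 2*(-5)) + ((224 - 238)*(8 + 241))*(-131) = (-7 + 10) - 14*249*(-131) = 3 - 3486*(-131) = 3 + 456666 = 456669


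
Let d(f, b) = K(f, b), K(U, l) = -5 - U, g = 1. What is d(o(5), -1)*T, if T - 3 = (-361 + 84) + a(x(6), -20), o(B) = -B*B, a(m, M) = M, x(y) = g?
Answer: -5880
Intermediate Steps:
x(y) = 1
o(B) = -B²
T = -294 (T = 3 + ((-361 + 84) - 20) = 3 + (-277 - 20) = 3 - 297 = -294)
d(f, b) = -5 - f
d(o(5), -1)*T = (-5 - (-1)*5²)*(-294) = (-5 - (-1)*25)*(-294) = (-5 - 1*(-25))*(-294) = (-5 + 25)*(-294) = 20*(-294) = -5880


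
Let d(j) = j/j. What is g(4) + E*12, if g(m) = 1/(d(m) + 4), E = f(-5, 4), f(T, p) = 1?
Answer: 61/5 ≈ 12.200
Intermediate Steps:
d(j) = 1
E = 1
g(m) = 1/5 (g(m) = 1/(1 + 4) = 1/5)
g(4) + E*12 = 1/5 + 1*12 = 1/5 + 12 = 61/5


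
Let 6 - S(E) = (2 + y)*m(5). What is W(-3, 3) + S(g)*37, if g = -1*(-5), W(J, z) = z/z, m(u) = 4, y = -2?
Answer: 223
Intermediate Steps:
W(J, z) = 1
g = 5
S(E) = 6 (S(E) = 6 - (2 - 2)*4 = 6 - 0*4 = 6 - 1*0 = 6 + 0 = 6)
W(-3, 3) + S(g)*37 = 1 + 6*37 = 1 + 222 = 223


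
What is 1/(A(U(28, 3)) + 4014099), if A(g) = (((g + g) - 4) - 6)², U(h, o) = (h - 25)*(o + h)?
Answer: 1/4045075 ≈ 2.4721e-7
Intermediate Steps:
U(h, o) = (-25 + h)*(h + o)
A(g) = (-10 + 2*g)² (A(g) = ((2*g - 4) - 6)² = ((-4 + 2*g) - 6)² = (-10 + 2*g)²)
1/(A(U(28, 3)) + 4014099) = 1/(4*(-5 + (28² - 25*28 - 25*3 + 28*3))² + 4014099) = 1/(4*(-5 + (784 - 700 - 75 + 84))² + 4014099) = 1/(4*(-5 + 93)² + 4014099) = 1/(4*88² + 4014099) = 1/(4*7744 + 4014099) = 1/(30976 + 4014099) = 1/4045075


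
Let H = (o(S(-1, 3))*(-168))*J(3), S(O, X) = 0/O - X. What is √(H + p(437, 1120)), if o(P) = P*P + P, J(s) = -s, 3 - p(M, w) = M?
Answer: √2590 ≈ 50.892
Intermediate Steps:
p(M, w) = 3 - M
S(O, X) = -X (S(O, X) = 0 - X = -X)
o(P) = P + P² (o(P) = P² + P = P + P²)
H = 3024 (H = (((-1*3)*(1 - 1*3))*(-168))*(-1*3) = (-3*(1 - 3)*(-168))*(-3) = (-3*(-2)*(-168))*(-3) = (6*(-168))*(-3) = -1008*(-3) = 3024)
√(H + p(437, 1120)) = √(3024 + (3 - 1*437)) = √(3024 + (3 - 437)) = √(3024 - 434) = √2590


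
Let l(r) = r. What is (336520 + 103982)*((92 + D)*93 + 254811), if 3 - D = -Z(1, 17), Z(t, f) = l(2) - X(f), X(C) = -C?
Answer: 116914957326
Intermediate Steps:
Z(t, f) = 2 + f (Z(t, f) = 2 - (-1)*f = 2 + f)
D = 22 (D = 3 - (-1)*(2 + 17) = 3 - (-1)*19 = 3 - 1*(-19) = 3 + 19 = 22)
(336520 + 103982)*((92 + D)*93 + 254811) = (336520 + 103982)*((92 + 22)*93 + 254811) = 440502*(114*93 + 254811) = 440502*(10602 + 254811) = 440502*265413 = 116914957326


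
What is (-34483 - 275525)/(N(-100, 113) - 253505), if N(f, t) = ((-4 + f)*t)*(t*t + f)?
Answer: 310008/149139593 ≈ 0.0020786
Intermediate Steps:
N(f, t) = t*(-4 + f)*(f + t²) (N(f, t) = (t*(-4 + f))*(t² + f) = (t*(-4 + f))*(f + t²) = t*(-4 + f)*(f + t²))
(-34483 - 275525)/(N(-100, 113) - 253505) = (-34483 - 275525)/(113*((-100)² - 4*(-100) - 4*113² - 100*113²) - 253505) = -310008/(113*(10000 + 400 - 4*12769 - 100*12769) - 253505) = -310008/(113*(10000 + 400 - 51076 - 1276900) - 253505) = -310008/(113*(-1317576) - 253505) = -310008/(-148886088 - 253505) = -310008/(-149139593) = -310008*(-1/149139593) = 310008/149139593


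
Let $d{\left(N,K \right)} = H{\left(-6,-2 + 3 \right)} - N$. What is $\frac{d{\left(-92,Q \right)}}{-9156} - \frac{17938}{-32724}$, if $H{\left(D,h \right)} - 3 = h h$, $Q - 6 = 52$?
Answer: $\frac{6712451}{12484206} \approx 0.53768$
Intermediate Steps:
$Q = 58$ ($Q = 6 + 52 = 58$)
$H{\left(D,h \right)} = 3 + h^{2}$ ($H{\left(D,h \right)} = 3 + h h = 3 + h^{2}$)
$d{\left(N,K \right)} = 4 - N$ ($d{\left(N,K \right)} = \left(3 + \left(-2 + 3\right)^{2}\right) - N = \left(3 + 1^{2}\right) - N = \left(3 + 1\right) - N = 4 - N$)
$\frac{d{\left(-92,Q \right)}}{-9156} - \frac{17938}{-32724} = \frac{4 - -92}{-9156} - \frac{17938}{-32724} = \left(4 + 92\right) \left(- \frac{1}{9156}\right) - - \frac{8969}{16362} = 96 \left(- \frac{1}{9156}\right) + \frac{8969}{16362} = - \frac{8}{763} + \frac{8969}{16362} = \frac{6712451}{12484206}$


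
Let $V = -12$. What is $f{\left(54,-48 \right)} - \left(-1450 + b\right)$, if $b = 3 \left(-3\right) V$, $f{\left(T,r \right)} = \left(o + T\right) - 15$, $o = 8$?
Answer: $1389$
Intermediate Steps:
$f{\left(T,r \right)} = -7 + T$ ($f{\left(T,r \right)} = \left(8 + T\right) - 15 = -7 + T$)
$b = 108$ ($b = 3 \left(-3\right) \left(-12\right) = \left(-9\right) \left(-12\right) = 108$)
$f{\left(54,-48 \right)} - \left(-1450 + b\right) = \left(-7 + 54\right) + \left(1450 - 108\right) = 47 + \left(1450 - 108\right) = 47 + 1342 = 1389$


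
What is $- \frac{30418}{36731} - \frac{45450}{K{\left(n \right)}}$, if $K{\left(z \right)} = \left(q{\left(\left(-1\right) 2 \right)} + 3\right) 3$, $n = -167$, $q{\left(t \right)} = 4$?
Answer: $- \frac{556687576}{257117} \approx -2165.1$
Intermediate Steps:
$K{\left(z \right)} = 21$ ($K{\left(z \right)} = \left(4 + 3\right) 3 = 7 \cdot 3 = 21$)
$- \frac{30418}{36731} - \frac{45450}{K{\left(n \right)}} = - \frac{30418}{36731} - \frac{45450}{21} = \left(-30418\right) \frac{1}{36731} - \frac{15150}{7} = - \frac{30418}{36731} - \frac{15150}{7} = - \frac{556687576}{257117}$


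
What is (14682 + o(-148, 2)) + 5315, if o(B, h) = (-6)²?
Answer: 20033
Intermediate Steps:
o(B, h) = 36
(14682 + o(-148, 2)) + 5315 = (14682 + 36) + 5315 = 14718 + 5315 = 20033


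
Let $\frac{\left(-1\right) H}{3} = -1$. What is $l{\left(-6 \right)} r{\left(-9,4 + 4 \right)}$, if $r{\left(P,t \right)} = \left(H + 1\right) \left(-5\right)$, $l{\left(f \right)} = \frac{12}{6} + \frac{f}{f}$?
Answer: $-60$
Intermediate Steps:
$H = 3$ ($H = \left(-3\right) \left(-1\right) = 3$)
$l{\left(f \right)} = 3$ ($l{\left(f \right)} = 12 \cdot \frac{1}{6} + 1 = 2 + 1 = 3$)
$r{\left(P,t \right)} = -20$ ($r{\left(P,t \right)} = \left(3 + 1\right) \left(-5\right) = 4 \left(-5\right) = -20$)
$l{\left(-6 \right)} r{\left(-9,4 + 4 \right)} = 3 \left(-20\right) = -60$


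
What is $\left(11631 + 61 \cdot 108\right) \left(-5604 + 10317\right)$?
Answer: $85866147$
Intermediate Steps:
$\left(11631 + 61 \cdot 108\right) \left(-5604 + 10317\right) = \left(11631 + 6588\right) 4713 = 18219 \cdot 4713 = 85866147$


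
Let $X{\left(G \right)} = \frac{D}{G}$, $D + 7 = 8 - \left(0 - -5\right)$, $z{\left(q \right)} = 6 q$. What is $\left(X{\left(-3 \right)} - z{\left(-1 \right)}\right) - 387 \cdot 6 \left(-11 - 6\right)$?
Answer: $\frac{118444}{3} \approx 39481.0$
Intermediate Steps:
$D = -4$ ($D = -7 + \left(8 - \left(0 - -5\right)\right) = -7 + \left(8 - \left(0 + 5\right)\right) = -7 + \left(8 - 5\right) = -7 + 3 = -4$)
$X{\left(G \right)} = - \frac{4}{G}$
$\left(X{\left(-3 \right)} - z{\left(-1 \right)}\right) - 387 \cdot 6 \left(-11 - 6\right) = \left(- \frac{4}{-3} - 6 \left(-1\right)\right) - 387 \cdot 6 \left(-11 - 6\right) = \left(\left(-4\right) \left(- \frac{1}{3}\right) - -6\right) - 387 \cdot 6 \left(-17\right) = \left(\frac{4}{3} + 6\right) - -39474 = \frac{22}{3} + 39474 = \frac{118444}{3}$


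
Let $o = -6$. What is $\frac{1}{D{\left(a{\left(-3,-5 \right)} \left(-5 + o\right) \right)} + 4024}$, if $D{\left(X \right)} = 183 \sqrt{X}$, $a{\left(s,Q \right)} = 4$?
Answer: $\frac{1006}{4416523} - \frac{183 i \sqrt{11}}{8833046} \approx 0.00022778 - 6.8713 \cdot 10^{-5} i$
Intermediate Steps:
$\frac{1}{D{\left(a{\left(-3,-5 \right)} \left(-5 + o\right) \right)} + 4024} = \frac{1}{183 \sqrt{4 \left(-5 - 6\right)} + 4024} = \frac{1}{183 \sqrt{4 \left(-11\right)} + 4024} = \frac{1}{183 \sqrt{-44} + 4024} = \frac{1}{183 \cdot 2 i \sqrt{11} + 4024} = \frac{1}{366 i \sqrt{11} + 4024} = \frac{1}{4024 + 366 i \sqrt{11}}$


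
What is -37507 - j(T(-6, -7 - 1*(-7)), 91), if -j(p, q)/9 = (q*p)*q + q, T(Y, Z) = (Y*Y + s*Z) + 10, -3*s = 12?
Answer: 3391646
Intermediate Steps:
s = -4 (s = -⅓*12 = -4)
T(Y, Z) = 10 + Y² - 4*Z (T(Y, Z) = (Y*Y - 4*Z) + 10 = (Y² - 4*Z) + 10 = 10 + Y² - 4*Z)
j(p, q) = -9*q - 9*p*q² (j(p, q) = -9*((q*p)*q + q) = -9*((p*q)*q + q) = -9*(p*q² + q) = -9*(q + p*q²) = -9*q - 9*p*q²)
-37507 - j(T(-6, -7 - 1*(-7)), 91) = -37507 - (-9)*91*(1 + (10 + (-6)² - 4*(-7 - 1*(-7)))*91) = -37507 - (-9)*91*(1 + (10 + 36 - 4*(-7 + 7))*91) = -37507 - (-9)*91*(1 + (10 + 36 - 4*0)*91) = -37507 - (-9)*91*(1 + (10 + 36 + 0)*91) = -37507 - (-9)*91*(1 + 46*91) = -37507 - (-9)*91*(1 + 4186) = -37507 - (-9)*91*4187 = -37507 - 1*(-3429153) = -37507 + 3429153 = 3391646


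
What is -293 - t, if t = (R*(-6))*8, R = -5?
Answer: -533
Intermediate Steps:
t = 240 (t = -5*(-6)*8 = 30*8 = 240)
-293 - t = -293 - 1*240 = -293 - 240 = -533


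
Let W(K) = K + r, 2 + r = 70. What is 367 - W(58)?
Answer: 241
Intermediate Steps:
r = 68 (r = -2 + 70 = 68)
W(K) = 68 + K (W(K) = K + 68 = 68 + K)
367 - W(58) = 367 - (68 + 58) = 367 - 1*126 = 367 - 126 = 241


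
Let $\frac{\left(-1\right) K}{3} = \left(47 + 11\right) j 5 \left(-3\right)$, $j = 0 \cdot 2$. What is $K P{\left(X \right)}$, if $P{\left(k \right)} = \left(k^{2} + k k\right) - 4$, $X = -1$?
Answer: $0$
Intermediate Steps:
$P{\left(k \right)} = -4 + 2 k^{2}$ ($P{\left(k \right)} = \left(k^{2} + k^{2}\right) - 4 = 2 k^{2} - 4 = -4 + 2 k^{2}$)
$j = 0$
$K = 0$ ($K = - 3 \left(47 + 11\right) 0 \cdot 5 \left(-3\right) = - 3 \cdot 58 \cdot 0 \left(-3\right) = - 3 \cdot 58 \cdot 0 = \left(-3\right) 0 = 0$)
$K P{\left(X \right)} = 0 \left(-4 + 2 \left(-1\right)^{2}\right) = 0 \left(-4 + 2 \cdot 1\right) = 0 \left(-4 + 2\right) = 0 \left(-2\right) = 0$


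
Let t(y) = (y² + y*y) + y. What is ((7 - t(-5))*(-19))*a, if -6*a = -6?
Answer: 722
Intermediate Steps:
a = 1 (a = -⅙*(-6) = 1)
t(y) = y + 2*y² (t(y) = (y² + y²) + y = 2*y² + y = y + 2*y²)
((7 - t(-5))*(-19))*a = ((7 - (-5)*(1 + 2*(-5)))*(-19))*1 = ((7 - (-5)*(1 - 10))*(-19))*1 = ((7 - (-5)*(-9))*(-19))*1 = ((7 - 1*45)*(-19))*1 = ((7 - 45)*(-19))*1 = -38*(-19)*1 = 722*1 = 722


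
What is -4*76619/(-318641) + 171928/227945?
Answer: 124642981668/72632622745 ≈ 1.7161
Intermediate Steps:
-4*76619/(-318641) + 171928/227945 = -306476*(-1/318641) + 171928*(1/227945) = 306476/318641 + 171928/227945 = 124642981668/72632622745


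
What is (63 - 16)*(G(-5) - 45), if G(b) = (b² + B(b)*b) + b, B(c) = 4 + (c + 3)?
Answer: -1645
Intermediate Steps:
B(c) = 7 + c (B(c) = 4 + (3 + c) = 7 + c)
G(b) = b + b² + b*(7 + b) (G(b) = (b² + (7 + b)*b) + b = (b² + b*(7 + b)) + b = b + b² + b*(7 + b))
(63 - 16)*(G(-5) - 45) = (63 - 16)*(2*(-5)*(4 - 5) - 45) = 47*(2*(-5)*(-1) - 45) = 47*(10 - 45) = 47*(-35) = -1645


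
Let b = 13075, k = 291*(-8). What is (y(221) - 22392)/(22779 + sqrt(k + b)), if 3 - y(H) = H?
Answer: -257516595/259436047 + 11305*sqrt(10747)/259436047 ≈ -0.98808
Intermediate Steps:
k = -2328
y(H) = 3 - H
(y(221) - 22392)/(22779 + sqrt(k + b)) = ((3 - 1*221) - 22392)/(22779 + sqrt(-2328 + 13075)) = ((3 - 221) - 22392)/(22779 + sqrt(10747)) = (-218 - 22392)/(22779 + sqrt(10747)) = -22610/(22779 + sqrt(10747))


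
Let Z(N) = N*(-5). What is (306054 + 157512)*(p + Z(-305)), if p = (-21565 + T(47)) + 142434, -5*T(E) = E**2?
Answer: 282664467726/5 ≈ 5.6533e+10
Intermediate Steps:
T(E) = -E**2/5
p = 602136/5 (p = (-21565 - 1/5*47**2) + 142434 = (-21565 - 1/5*2209) + 142434 = (-21565 - 2209/5) + 142434 = -110034/5 + 142434 = 602136/5 ≈ 1.2043e+5)
Z(N) = -5*N
(306054 + 157512)*(p + Z(-305)) = (306054 + 157512)*(602136/5 - 5*(-305)) = 463566*(602136/5 + 1525) = 463566*(609761/5) = 282664467726/5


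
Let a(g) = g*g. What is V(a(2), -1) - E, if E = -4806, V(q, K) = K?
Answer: 4805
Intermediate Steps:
a(g) = g²
V(a(2), -1) - E = -1 - 1*(-4806) = -1 + 4806 = 4805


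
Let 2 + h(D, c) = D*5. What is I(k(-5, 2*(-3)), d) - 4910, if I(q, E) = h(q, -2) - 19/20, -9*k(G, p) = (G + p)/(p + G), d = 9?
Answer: -884431/180 ≈ -4913.5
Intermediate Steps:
h(D, c) = -2 + 5*D (h(D, c) = -2 + D*5 = -2 + 5*D)
k(G, p) = -1/9 (k(G, p) = -(G + p)/(9*(p + G)) = -(G + p)/(9*(G + p)) = -1/9*1 = -1/9)
I(q, E) = -59/20 + 5*q (I(q, E) = (-2 + 5*q) - 19/20 = -59/20 + 5*q)
I(k(-5, 2*(-3)), d) - 4910 = (-59/20 + 5*(-1/9)) - 4910 = (-59/20 - 5/9) - 4910 = -631/180 - 4910 = -884431/180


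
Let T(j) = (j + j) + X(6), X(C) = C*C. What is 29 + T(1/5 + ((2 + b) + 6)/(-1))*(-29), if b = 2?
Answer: -2233/5 ≈ -446.60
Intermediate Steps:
X(C) = C²
T(j) = 36 + 2*j (T(j) = (j + j) + 6² = 2*j + 36 = 36 + 2*j)
29 + T(1/5 + ((2 + b) + 6)/(-1))*(-29) = 29 + (36 + 2*(1/5 + ((2 + 2) + 6)/(-1)))*(-29) = 29 + (36 + 2*(1*(⅕) + (4 + 6)*(-1)))*(-29) = 29 + (36 + 2*(⅕ + 10*(-1)))*(-29) = 29 + (36 + 2*(⅕ - 10))*(-29) = 29 + (36 + 2*(-49/5))*(-29) = 29 + (36 - 98/5)*(-29) = 29 + (82/5)*(-29) = 29 - 2378/5 = -2233/5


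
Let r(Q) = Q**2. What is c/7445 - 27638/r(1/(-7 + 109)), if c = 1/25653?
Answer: -54917381205736919/190986585 ≈ -2.8755e+8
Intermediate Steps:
c = 1/25653 ≈ 3.8982e-5
c/7445 - 27638/r(1/(-7 + 109)) = (1/25653)/7445 - 27638*(-7 + 109)**2 = (1/25653)*(1/7445) - 27638/((1/102)**2) = 1/190986585 - 27638/((1/102)**2) = 1/190986585 - 27638/1/10404 = 1/190986585 - 27638*10404 = 1/190986585 - 287545752 = -54917381205736919/190986585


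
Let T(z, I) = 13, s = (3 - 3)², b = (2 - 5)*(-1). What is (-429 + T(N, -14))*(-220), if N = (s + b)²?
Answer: 91520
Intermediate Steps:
b = 3 (b = -3*(-1) = 3)
s = 0 (s = 0² = 0)
N = 9 (N = (0 + 3)² = 3² = 9)
(-429 + T(N, -14))*(-220) = (-429 + 13)*(-220) = -416*(-220) = 91520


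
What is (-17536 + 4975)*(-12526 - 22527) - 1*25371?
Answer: 440275362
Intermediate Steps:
(-17536 + 4975)*(-12526 - 22527) - 1*25371 = -12561*(-35053) - 25371 = 440300733 - 25371 = 440275362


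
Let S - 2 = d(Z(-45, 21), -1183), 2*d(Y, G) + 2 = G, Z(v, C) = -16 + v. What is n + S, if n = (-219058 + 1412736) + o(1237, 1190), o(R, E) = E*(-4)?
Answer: 2376655/2 ≈ 1.1883e+6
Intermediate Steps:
o(R, E) = -4*E
n = 1188918 (n = (-219058 + 1412736) - 4*1190 = 1193678 - 4760 = 1188918)
d(Y, G) = -1 + G/2
S = -1181/2 (S = 2 + (-1 + (½)*(-1183)) = 2 + (-1 - 1183/2) = 2 - 1185/2 = -1181/2 ≈ -590.50)
n + S = 1188918 - 1181/2 = 2376655/2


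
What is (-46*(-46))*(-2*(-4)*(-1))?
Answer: -16928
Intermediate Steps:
(-46*(-46))*(-2*(-4)*(-1)) = 2116*(8*(-1)) = 2116*(-8) = -16928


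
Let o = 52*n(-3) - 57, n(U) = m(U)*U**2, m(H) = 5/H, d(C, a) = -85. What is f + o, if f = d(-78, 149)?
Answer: -922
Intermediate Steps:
f = -85
n(U) = 5*U (n(U) = (5/U)*U**2 = 5*U)
o = -837 (o = 52*(5*(-3)) - 57 = 52*(-15) - 57 = -780 - 57 = -837)
f + o = -85 - 837 = -922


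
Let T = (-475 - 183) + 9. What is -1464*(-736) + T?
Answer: 1076855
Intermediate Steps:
T = -649 (T = -658 + 9 = -649)
-1464*(-736) + T = -1464*(-736) - 649 = 1077504 - 649 = 1076855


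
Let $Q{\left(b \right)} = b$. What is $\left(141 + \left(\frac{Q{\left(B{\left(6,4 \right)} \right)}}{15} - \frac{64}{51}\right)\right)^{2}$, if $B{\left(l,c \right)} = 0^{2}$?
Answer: $\frac{50794129}{2601} \approx 19529.0$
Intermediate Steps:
$B{\left(l,c \right)} = 0$
$\left(141 + \left(\frac{Q{\left(B{\left(6,4 \right)} \right)}}{15} - \frac{64}{51}\right)\right)^{2} = \left(141 + \left(\frac{0}{15} - \frac{64}{51}\right)\right)^{2} = \left(141 + \left(0 \cdot \frac{1}{15} - \frac{64}{51}\right)\right)^{2} = \left(141 + \left(0 - \frac{64}{51}\right)\right)^{2} = \left(141 - \frac{64}{51}\right)^{2} = \left(\frac{7127}{51}\right)^{2} = \frac{50794129}{2601}$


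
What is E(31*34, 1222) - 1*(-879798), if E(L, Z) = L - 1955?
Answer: 878897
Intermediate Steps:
E(L, Z) = -1955 + L
E(31*34, 1222) - 1*(-879798) = (-1955 + 31*34) - 1*(-879798) = (-1955 + 1054) + 879798 = -901 + 879798 = 878897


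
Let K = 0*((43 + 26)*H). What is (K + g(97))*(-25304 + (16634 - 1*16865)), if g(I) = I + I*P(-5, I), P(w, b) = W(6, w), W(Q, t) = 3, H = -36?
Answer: -9907580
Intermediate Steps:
P(w, b) = 3
K = 0 (K = 0*((43 + 26)*(-36)) = 0*(69*(-36)) = 0*(-2484) = 0)
g(I) = 4*I (g(I) = I + I*3 = I + 3*I = 4*I)
(K + g(97))*(-25304 + (16634 - 1*16865)) = (0 + 4*97)*(-25304 + (16634 - 1*16865)) = (0 + 388)*(-25304 + (16634 - 16865)) = 388*(-25304 - 231) = 388*(-25535) = -9907580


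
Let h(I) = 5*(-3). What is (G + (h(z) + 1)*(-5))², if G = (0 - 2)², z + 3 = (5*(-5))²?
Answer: 5476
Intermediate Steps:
z = 622 (z = -3 + (5*(-5))² = -3 + (-25)² = -3 + 625 = 622)
G = 4 (G = (-2)² = 4)
h(I) = -15
(G + (h(z) + 1)*(-5))² = (4 + (-15 + 1)*(-5))² = (4 - 14*(-5))² = (4 + 70)² = 74² = 5476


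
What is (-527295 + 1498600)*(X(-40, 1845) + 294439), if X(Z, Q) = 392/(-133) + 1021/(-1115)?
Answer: 1211724040730136/4237 ≈ 2.8599e+11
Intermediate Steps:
X(Z, Q) = -81839/21185 (X(Z, Q) = 392*(-1/133) + 1021*(-1/1115) = -56/19 - 1021/1115 = -81839/21185)
(-527295 + 1498600)*(X(-40, 1845) + 294439) = (-527295 + 1498600)*(-81839/21185 + 294439) = 971305*(6237608376/21185) = 1211724040730136/4237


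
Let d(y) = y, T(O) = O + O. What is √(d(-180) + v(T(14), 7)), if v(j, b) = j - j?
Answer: 6*I*√5 ≈ 13.416*I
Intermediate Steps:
T(O) = 2*O
v(j, b) = 0
√(d(-180) + v(T(14), 7)) = √(-180 + 0) = √(-180) = 6*I*√5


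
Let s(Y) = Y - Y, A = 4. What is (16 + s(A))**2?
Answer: 256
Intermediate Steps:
s(Y) = 0
(16 + s(A))**2 = (16 + 0)**2 = 16**2 = 256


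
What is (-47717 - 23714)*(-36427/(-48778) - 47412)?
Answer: 165193195591979/48778 ≈ 3.3866e+9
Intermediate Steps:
(-47717 - 23714)*(-36427/(-48778) - 47412) = -71431*(-36427*(-1/48778) - 47412) = -71431*(36427/48778 - 47412) = -71431*(-2312626109/48778) = 165193195591979/48778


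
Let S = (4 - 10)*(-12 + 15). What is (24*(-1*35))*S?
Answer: 15120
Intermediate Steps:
S = -18 (S = -6*3 = -18)
(24*(-1*35))*S = (24*(-1*35))*(-18) = (24*(-35))*(-18) = -840*(-18) = 15120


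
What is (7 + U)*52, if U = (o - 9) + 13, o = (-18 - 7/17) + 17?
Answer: 8476/17 ≈ 498.59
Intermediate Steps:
o = -24/17 (o = (-18 - 7*1/17) + 17 = (-18 - 7/17) + 17 = -313/17 + 17 = -24/17 ≈ -1.4118)
U = 44/17 (U = (-24/17 - 9) + 13 = -177/17 + 13 = 44/17 ≈ 2.5882)
(7 + U)*52 = (7 + 44/17)*52 = (163/17)*52 = 8476/17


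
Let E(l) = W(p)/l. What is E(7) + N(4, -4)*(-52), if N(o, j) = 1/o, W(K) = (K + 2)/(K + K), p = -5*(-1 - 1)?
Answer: -452/35 ≈ -12.914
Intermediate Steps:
p = 10 (p = -5*(-2) = 10)
W(K) = (2 + K)/(2*K) (W(K) = (2 + K)/((2*K)) = (2 + K)*(1/(2*K)) = (2 + K)/(2*K))
E(l) = 3/(5*l) (E(l) = ((½)*(2 + 10)/10)/l = ((½)*(⅒)*12)/l = 3/(5*l))
E(7) + N(4, -4)*(-52) = (⅗)/7 - 52/4 = (⅗)*(⅐) + (¼)*(-52) = 3/35 - 13 = -452/35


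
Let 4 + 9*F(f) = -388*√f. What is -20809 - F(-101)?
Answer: -187277/9 + 388*I*√101/9 ≈ -20809.0 + 433.26*I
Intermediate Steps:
F(f) = -4/9 - 388*√f/9 (F(f) = -4/9 + (-388*√f)/9 = -4/9 - 388*√f/9)
-20809 - F(-101) = -20809 - (-4/9 - 388*I*√101/9) = -20809 + (4/9 + 388*I*√101/9) = -187277/9 + 388*I*√101/9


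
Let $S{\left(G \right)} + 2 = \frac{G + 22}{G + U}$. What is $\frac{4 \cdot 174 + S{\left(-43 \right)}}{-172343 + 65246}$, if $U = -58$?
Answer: $- \frac{70115}{10816797} \approx -0.006482$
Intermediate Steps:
$S{\left(G \right)} = -2 + \frac{22 + G}{-58 + G}$ ($S{\left(G \right)} = -2 + \frac{G + 22}{G - 58} = -2 + \frac{22 + G}{-58 + G}$)
$\frac{4 \cdot 174 + S{\left(-43 \right)}}{-172343 + 65246} = \frac{4 \cdot 174 + \frac{138 - -43}{-58 - 43}}{-172343 + 65246} = \frac{696 + \frac{138 + 43}{-101}}{-107097} = \left(696 - \frac{181}{101}\right) \left(- \frac{1}{107097}\right) = \frac{70115}{101} \left(- \frac{1}{107097}\right) = - \frac{70115}{10816797}$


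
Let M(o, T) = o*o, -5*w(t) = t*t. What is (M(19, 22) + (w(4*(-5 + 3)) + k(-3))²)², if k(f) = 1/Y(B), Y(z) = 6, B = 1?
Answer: 219530668681/810000 ≈ 2.7103e+5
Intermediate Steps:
w(t) = -t²/5 (w(t) = -t*t/5 = -t²/5)
M(o, T) = o²
k(f) = ⅙ (k(f) = 1/6 = ⅙)
(M(19, 22) + (w(4*(-5 + 3)) + k(-3))²)² = (19² + (-16*(-5 + 3)²/5 + ⅙)²)² = (361 + (-(4*(-2))²/5 + ⅙)²)² = (361 + (-⅕*(-8)² + ⅙)²)² = (361 + (-⅕*64 + ⅙)²)² = (361 + (-64/5 + ⅙)²)² = (361 + (-379/30)²)² = (361 + 143641/900)² = (468541/900)² = 219530668681/810000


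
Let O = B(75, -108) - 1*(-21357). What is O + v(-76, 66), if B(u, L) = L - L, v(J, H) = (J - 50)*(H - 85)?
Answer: 23751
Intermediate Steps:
v(J, H) = (-85 + H)*(-50 + J) (v(J, H) = (-50 + J)*(-85 + H) = (-85 + H)*(-50 + J))
B(u, L) = 0
O = 21357 (O = 0 - 1*(-21357) = 0 + 21357 = 21357)
O + v(-76, 66) = 21357 + (4250 - 85*(-76) - 50*66 + 66*(-76)) = 21357 + (4250 + 6460 - 3300 - 5016) = 21357 + 2394 = 23751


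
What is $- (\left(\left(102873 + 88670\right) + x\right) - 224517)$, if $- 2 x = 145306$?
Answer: $105627$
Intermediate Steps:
$x = -72653$ ($x = \left(- \frac{1}{2}\right) 145306 = -72653$)
$- (\left(\left(102873 + 88670\right) + x\right) - 224517) = - (\left(\left(102873 + 88670\right) - 72653\right) - 224517) = - (\left(191543 - 72653\right) - 224517) = - (118890 - 224517) = \left(-1\right) \left(-105627\right) = 105627$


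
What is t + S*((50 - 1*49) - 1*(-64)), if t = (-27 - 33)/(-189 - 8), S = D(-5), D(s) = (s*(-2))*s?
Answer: -640190/197 ≈ -3249.7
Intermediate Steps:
D(s) = -2*s² (D(s) = (-2*s)*s = -2*s²)
S = -50 (S = -2*(-5)² = -2*25 = -50)
t = 60/197 (t = -60/(-197) = -60*(-1/197) = 60/197 ≈ 0.30457)
t + S*((50 - 1*49) - 1*(-64)) = 60/197 - 50*((50 - 1*49) - 1*(-64)) = 60/197 - 50*((50 - 49) + 64) = 60/197 - 50*(1 + 64) = 60/197 - 50*65 = 60/197 - 3250 = -640190/197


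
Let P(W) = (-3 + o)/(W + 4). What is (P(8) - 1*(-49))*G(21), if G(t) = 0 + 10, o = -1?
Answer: 1460/3 ≈ 486.67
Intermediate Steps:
P(W) = -4/(4 + W) (P(W) = (-3 - 1)/(W + 4) = -4/(4 + W))
G(t) = 10
(P(8) - 1*(-49))*G(21) = (-4/(4 + 8) - 1*(-49))*10 = (-4/12 + 49)*10 = (-4*1/12 + 49)*10 = (-⅓ + 49)*10 = (146/3)*10 = 1460/3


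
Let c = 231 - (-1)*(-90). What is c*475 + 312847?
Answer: 379822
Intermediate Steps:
c = 141 (c = 231 - 1*90 = 231 - 90 = 141)
c*475 + 312847 = 141*475 + 312847 = 66975 + 312847 = 379822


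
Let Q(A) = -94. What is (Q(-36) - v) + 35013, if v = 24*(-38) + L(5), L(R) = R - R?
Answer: 35831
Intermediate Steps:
L(R) = 0
v = -912 (v = 24*(-38) + 0 = -912 + 0 = -912)
(Q(-36) - v) + 35013 = (-94 - 1*(-912)) + 35013 = (-94 + 912) + 35013 = 818 + 35013 = 35831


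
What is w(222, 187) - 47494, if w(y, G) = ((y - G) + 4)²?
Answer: -45973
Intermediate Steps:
w(y, G) = (4 + y - G)²
w(222, 187) - 47494 = (4 + 222 - 1*187)² - 47494 = (4 + 222 - 187)² - 47494 = 39² - 47494 = 1521 - 47494 = -45973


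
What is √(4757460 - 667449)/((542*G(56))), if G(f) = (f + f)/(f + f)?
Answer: √4090011/542 ≈ 3.7313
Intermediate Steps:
G(f) = 1 (G(f) = (2*f)/((2*f)) = (2*f)*(1/(2*f)) = 1)
√(4757460 - 667449)/((542*G(56))) = √(4757460 - 667449)/((542*1)) = √4090011/542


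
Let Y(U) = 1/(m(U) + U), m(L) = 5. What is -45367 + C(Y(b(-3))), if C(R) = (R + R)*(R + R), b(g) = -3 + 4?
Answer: -408302/9 ≈ -45367.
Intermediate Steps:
b(g) = 1
Y(U) = 1/(5 + U)
C(R) = 4*R² (C(R) = (2*R)*(2*R) = 4*R²)
-45367 + C(Y(b(-3))) = -45367 + 4*(1/(5 + 1))² = -45367 + 4*(1/6)² = -45367 + 4*(⅙)² = -45367 + 4*(1/36) = -45367 + ⅑ = -408302/9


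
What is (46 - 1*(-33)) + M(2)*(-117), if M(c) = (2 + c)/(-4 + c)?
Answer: 313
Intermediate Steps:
M(c) = (2 + c)/(-4 + c)
(46 - 1*(-33)) + M(2)*(-117) = (46 - 1*(-33)) + ((2 + 2)/(-4 + 2))*(-117) = (46 + 33) + (4/(-2))*(-117) = 79 - ½*4*(-117) = 79 - 2*(-117) = 79 + 234 = 313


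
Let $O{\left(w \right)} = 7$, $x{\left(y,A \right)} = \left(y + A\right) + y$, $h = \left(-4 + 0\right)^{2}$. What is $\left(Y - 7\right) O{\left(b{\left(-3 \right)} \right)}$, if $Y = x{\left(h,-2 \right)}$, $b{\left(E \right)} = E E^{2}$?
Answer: $161$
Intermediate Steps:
$b{\left(E \right)} = E^{3}$
$h = 16$ ($h = \left(-4\right)^{2} = 16$)
$x{\left(y,A \right)} = A + 2 y$ ($x{\left(y,A \right)} = \left(A + y\right) + y = A + 2 y$)
$Y = 30$ ($Y = -2 + 2 \cdot 16 = -2 + 32 = 30$)
$\left(Y - 7\right) O{\left(b{\left(-3 \right)} \right)} = \left(30 - 7\right) 7 = 23 \cdot 7 = 161$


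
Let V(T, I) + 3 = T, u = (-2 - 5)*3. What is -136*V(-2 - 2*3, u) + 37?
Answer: 1533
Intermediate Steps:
u = -21 (u = -7*3 = -21)
V(T, I) = -3 + T
-136*V(-2 - 2*3, u) + 37 = -136*(-3 + (-2 - 2*3)) + 37 = -136*(-3 + (-2 - 6)) + 37 = -136*(-3 - 8) + 37 = -136*(-11) + 37 = 1496 + 37 = 1533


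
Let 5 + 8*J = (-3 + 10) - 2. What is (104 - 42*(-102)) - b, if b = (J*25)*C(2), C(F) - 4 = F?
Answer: 4388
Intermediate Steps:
C(F) = 4 + F
J = 0 (J = -5/8 + ((-3 + 10) - 2)/8 = -5/8 + (7 - 2)/8 = -5/8 + (⅛)*5 = -5/8 + 5/8 = 0)
b = 0 (b = (0*25)*(4 + 2) = 0*6 = 0)
(104 - 42*(-102)) - b = (104 - 42*(-102)) - 1*0 = (104 + 4284) + 0 = 4388 + 0 = 4388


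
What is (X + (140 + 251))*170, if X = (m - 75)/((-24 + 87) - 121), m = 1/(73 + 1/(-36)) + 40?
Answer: 5071696275/76183 ≈ 66573.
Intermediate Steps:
m = 105116/2627 (m = 1/(73 - 1/36) + 40 = 1/(2627/36) + 40 = 36/2627 + 40 = 105116/2627 ≈ 40.014)
X = 91909/152366 (X = (105116/2627 - 75)/((-24 + 87) - 121) = -91909/(2627*(63 - 121)) = -91909/2627/(-58) = -91909/2627*(-1/58) = 91909/152366 ≈ 0.60321)
(X + (140 + 251))*170 = (91909/152366 + (140 + 251))*170 = (91909/152366 + 391)*170 = (59667015/152366)*170 = 5071696275/76183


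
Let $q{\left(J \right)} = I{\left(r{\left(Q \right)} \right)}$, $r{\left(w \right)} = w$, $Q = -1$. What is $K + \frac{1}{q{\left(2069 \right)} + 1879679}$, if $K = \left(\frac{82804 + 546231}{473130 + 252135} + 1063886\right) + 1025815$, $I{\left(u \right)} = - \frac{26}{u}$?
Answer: $\frac{569771527255081853}{272656849365} \approx 2.0897 \cdot 10^{6}$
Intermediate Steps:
$q{\left(J \right)} = 26$ ($q{\left(J \right)} = - \frac{26}{-1} = \left(-26\right) \left(-1\right) = 26$)
$K = \frac{303117524960}{145053}$ ($K = \left(\frac{629035}{725265} + 1063886\right) + 1025815 = \left(629035 \cdot \frac{1}{725265} + 1063886\right) + 1025815 = \left(\frac{125807}{145053} + 1063886\right) + 1025815 = \frac{154319981765}{145053} + 1025815 = \frac{303117524960}{145053} \approx 2.0897 \cdot 10^{6}$)
$K + \frac{1}{q{\left(2069 \right)} + 1879679} = \frac{303117524960}{145053} + \frac{1}{26 + 1879679} = \frac{303117524960}{145053} + \frac{1}{1879705} = \frac{569771527255081853}{272656849365}$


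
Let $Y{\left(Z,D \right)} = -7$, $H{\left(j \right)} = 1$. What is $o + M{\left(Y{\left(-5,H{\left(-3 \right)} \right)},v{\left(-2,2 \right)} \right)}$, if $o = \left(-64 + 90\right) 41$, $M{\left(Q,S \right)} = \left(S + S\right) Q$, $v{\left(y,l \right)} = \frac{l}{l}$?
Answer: $1052$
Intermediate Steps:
$v{\left(y,l \right)} = 1$
$M{\left(Q,S \right)} = 2 Q S$ ($M{\left(Q,S \right)} = 2 S Q = 2 Q S$)
$o = 1066$ ($o = 26 \cdot 41 = 1066$)
$o + M{\left(Y{\left(-5,H{\left(-3 \right)} \right)},v{\left(-2,2 \right)} \right)} = 1066 + 2 \left(-7\right) 1 = 1066 - 14 = 1052$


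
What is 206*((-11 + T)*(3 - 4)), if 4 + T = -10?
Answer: 5150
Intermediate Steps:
T = -14 (T = -4 - 10 = -14)
206*((-11 + T)*(3 - 4)) = 206*((-11 - 14)*(3 - 4)) = 206*(-25*(-1)) = 206*25 = 5150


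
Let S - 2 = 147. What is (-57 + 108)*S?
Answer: 7599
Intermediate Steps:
S = 149 (S = 2 + 147 = 149)
(-57 + 108)*S = (-57 + 108)*149 = 51*149 = 7599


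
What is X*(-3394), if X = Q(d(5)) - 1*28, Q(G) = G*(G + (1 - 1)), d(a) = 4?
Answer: 40728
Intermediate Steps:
Q(G) = G² (Q(G) = G*(G + 0) = G*G = G²)
X = -12 (X = 4² - 1*28 = 16 - 28 = -12)
X*(-3394) = -12*(-3394) = 40728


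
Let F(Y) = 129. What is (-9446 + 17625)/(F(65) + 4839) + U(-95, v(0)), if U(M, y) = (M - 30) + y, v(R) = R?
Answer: -612821/4968 ≈ -123.35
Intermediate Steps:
U(M, y) = -30 + M + y (U(M, y) = (-30 + M) + y = -30 + M + y)
(-9446 + 17625)/(F(65) + 4839) + U(-95, v(0)) = (-9446 + 17625)/(129 + 4839) + (-30 - 95 + 0) = 8179/4968 - 125 = -612821/4968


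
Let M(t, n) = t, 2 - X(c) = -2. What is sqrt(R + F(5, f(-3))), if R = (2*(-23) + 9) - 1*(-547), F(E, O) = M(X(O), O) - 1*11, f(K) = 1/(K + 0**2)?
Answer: sqrt(503) ≈ 22.428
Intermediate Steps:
X(c) = 4 (X(c) = 2 - 1*(-2) = 2 + 2 = 4)
f(K) = 1/K (f(K) = 1/(K + 0) = 1/K)
F(E, O) = -7 (F(E, O) = 4 - 1*11 = 4 - 11 = -7)
R = 510 (R = (-46 + 9) + 547 = -37 + 547 = 510)
sqrt(R + F(5, f(-3))) = sqrt(510 - 7) = sqrt(503)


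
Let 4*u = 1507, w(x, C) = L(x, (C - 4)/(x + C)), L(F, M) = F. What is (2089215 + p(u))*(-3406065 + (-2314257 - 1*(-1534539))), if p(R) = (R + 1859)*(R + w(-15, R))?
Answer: -194086222898463/16 ≈ -1.2130e+13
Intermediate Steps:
w(x, C) = x
u = 1507/4 (u = (¼)*1507 = 1507/4 ≈ 376.75)
p(R) = (-15 + R)*(1859 + R) (p(R) = (R + 1859)*(R - 15) = (1859 + R)*(-15 + R) = (-15 + R)*(1859 + R))
(2089215 + p(u))*(-3406065 + (-2314257 - 1*(-1534539))) = (2089215 + (-27885 + (1507/4)² + 1844*(1507/4)))*(-3406065 + (-2314257 - 1*(-1534539))) = (2089215 + (-27885 + 2271049/16 + 694727))*(-3406065 + (-2314257 + 1534539)) = (2089215 + 12940521/16)*(-3406065 - 779718) = (46367961/16)*(-4185783) = -194086222898463/16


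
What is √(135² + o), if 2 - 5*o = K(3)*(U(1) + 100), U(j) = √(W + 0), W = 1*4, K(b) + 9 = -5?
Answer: √18511 ≈ 136.06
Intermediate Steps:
K(b) = -14 (K(b) = -9 - 5 = -14)
W = 4
U(j) = 2 (U(j) = √(4 + 0) = √4 = 2)
o = 286 (o = ⅖ - (-14)*(2 + 100)/5 = ⅖ - (-14)*102/5 = ⅖ - ⅕*(-1428) = ⅖ + 1428/5 = 286)
√(135² + o) = √(135² + 286) = √(18225 + 286) = √18511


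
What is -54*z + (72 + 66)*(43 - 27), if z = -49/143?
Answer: 318390/143 ≈ 2226.5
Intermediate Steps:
z = -49/143 (z = -49*1/143 = -49/143 ≈ -0.34266)
-54*z + (72 + 66)*(43 - 27) = -54*(-49/143) + (72 + 66)*(43 - 27) = 2646/143 + 138*16 = 2646/143 + 2208 = 318390/143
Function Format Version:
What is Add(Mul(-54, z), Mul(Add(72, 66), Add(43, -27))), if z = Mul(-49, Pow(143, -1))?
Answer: Rational(318390, 143) ≈ 2226.5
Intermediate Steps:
z = Rational(-49, 143) (z = Mul(-49, Rational(1, 143)) = Rational(-49, 143) ≈ -0.34266)
Add(Mul(-54, z), Mul(Add(72, 66), Add(43, -27))) = Add(Mul(-54, Rational(-49, 143)), Mul(Add(72, 66), Add(43, -27))) = Add(Rational(2646, 143), Mul(138, 16)) = Add(Rational(2646, 143), 2208) = Rational(318390, 143)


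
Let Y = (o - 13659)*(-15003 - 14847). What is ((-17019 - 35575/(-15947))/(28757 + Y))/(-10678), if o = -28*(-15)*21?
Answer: 135683209/12300572542492931 ≈ 1.1031e-8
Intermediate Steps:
o = 8820 (o = 420*21 = 8820)
Y = 144444150 (Y = (8820 - 13659)*(-15003 - 14847) = -4839*(-29850) = 144444150)
((-17019 - 35575/(-15947))/(28757 + Y))/(-10678) = ((-17019 - 35575/(-15947))/(28757 + 144444150))/(-10678) = ((-17019 - 35575*(-1/15947))/144472907)*(-1/10678) = ((-17019 + 35575/15947)*(1/144472907))*(-1/10678) = -271366418/15947*1/144472907*(-1/10678) = -271366418/2303909447929*(-1/10678) = 135683209/12300572542492931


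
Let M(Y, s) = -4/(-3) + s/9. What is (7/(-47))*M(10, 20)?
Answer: -224/423 ≈ -0.52955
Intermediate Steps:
M(Y, s) = 4/3 + s/9 (M(Y, s) = -4*(-1/3) + s*(1/9) = 4/3 + s/9)
(7/(-47))*M(10, 20) = (7/(-47))*(4/3 + (1/9)*20) = (7*(-1/47))*(4/3 + 20/9) = -7/47*32/9 = -224/423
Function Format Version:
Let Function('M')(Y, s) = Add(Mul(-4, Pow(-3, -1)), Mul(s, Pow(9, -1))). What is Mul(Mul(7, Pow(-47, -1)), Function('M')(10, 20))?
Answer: Rational(-224, 423) ≈ -0.52955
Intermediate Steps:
Function('M')(Y, s) = Add(Rational(4, 3), Mul(Rational(1, 9), s)) (Function('M')(Y, s) = Add(Mul(-4, Rational(-1, 3)), Mul(s, Rational(1, 9))) = Add(Rational(4, 3), Mul(Rational(1, 9), s)))
Mul(Mul(7, Pow(-47, -1)), Function('M')(10, 20)) = Mul(Mul(7, Pow(-47, -1)), Add(Rational(4, 3), Mul(Rational(1, 9), 20))) = Mul(Mul(7, Rational(-1, 47)), Add(Rational(4, 3), Rational(20, 9))) = Mul(Rational(-7, 47), Rational(32, 9)) = Rational(-224, 423)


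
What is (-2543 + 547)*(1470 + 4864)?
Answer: -12642664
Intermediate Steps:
(-2543 + 547)*(1470 + 4864) = -1996*6334 = -12642664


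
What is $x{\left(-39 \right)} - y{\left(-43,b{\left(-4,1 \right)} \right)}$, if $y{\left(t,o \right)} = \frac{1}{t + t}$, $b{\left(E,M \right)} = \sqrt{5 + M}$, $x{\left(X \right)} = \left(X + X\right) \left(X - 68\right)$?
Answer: $\frac{717757}{86} \approx 8346.0$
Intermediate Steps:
$x{\left(X \right)} = 2 X \left(-68 + X\right)$
$y{\left(t,o \right)} = \frac{1}{2 t}$
$x{\left(-39 \right)} - y{\left(-43,b{\left(-4,1 \right)} \right)} = 2 \left(-39\right) \left(-68 - 39\right) - \frac{1}{2 \left(-43\right)} = 2 \left(-39\right) \left(-107\right) - \frac{1}{2} \left(- \frac{1}{43}\right) = 8346 - - \frac{1}{86} = 8346 + \frac{1}{86} = \frac{717757}{86}$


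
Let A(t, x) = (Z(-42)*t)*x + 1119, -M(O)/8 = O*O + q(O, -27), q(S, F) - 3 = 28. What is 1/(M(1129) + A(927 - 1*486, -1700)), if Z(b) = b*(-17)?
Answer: -1/545482057 ≈ -1.8332e-9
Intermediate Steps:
q(S, F) = 31 (q(S, F) = 3 + 28 = 31)
M(O) = -248 - 8*O² (M(O) = -8*(O*O + 31) = -8*(O² + 31) = -8*(31 + O²) = -248 - 8*O²)
Z(b) = -17*b
A(t, x) = 1119 + 714*t*x (A(t, x) = ((-17*(-42))*t)*x + 1119 = (714*t)*x + 1119 = 714*t*x + 1119 = 1119 + 714*t*x)
1/(M(1129) + A(927 - 1*486, -1700)) = 1/((-248 - 8*1129²) + (1119 + 714*(927 - 1*486)*(-1700))) = 1/((-248 - 8*1274641) + (1119 + 714*(927 - 486)*(-1700))) = 1/((-248 - 10197128) + (1119 + 714*441*(-1700))) = 1/(-10197376 + (1119 - 535285800)) = 1/(-10197376 - 535284681) = 1/(-545482057) = -1/545482057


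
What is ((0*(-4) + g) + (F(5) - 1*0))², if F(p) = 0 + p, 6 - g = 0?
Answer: 121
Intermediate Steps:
g = 6 (g = 6 - 1*0 = 6 + 0 = 6)
F(p) = p
((0*(-4) + g) + (F(5) - 1*0))² = ((0*(-4) + 6) + (5 - 1*0))² = ((0 + 6) + (5 + 0))² = (6 + 5)² = 11² = 121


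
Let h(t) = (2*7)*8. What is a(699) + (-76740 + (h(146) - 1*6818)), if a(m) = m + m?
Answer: -82048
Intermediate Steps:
h(t) = 112 (h(t) = 14*8 = 112)
a(m) = 2*m
a(699) + (-76740 + (h(146) - 1*6818)) = 2*699 + (-76740 + (112 - 1*6818)) = 1398 + (-76740 + (112 - 6818)) = 1398 + (-76740 - 6706) = 1398 - 83446 = -82048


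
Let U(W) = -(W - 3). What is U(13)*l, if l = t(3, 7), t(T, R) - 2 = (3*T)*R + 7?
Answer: -720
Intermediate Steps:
t(T, R) = 9 + 3*R*T (t(T, R) = 2 + ((3*T)*R + 7) = 2 + (3*R*T + 7) = 2 + (7 + 3*R*T) = 9 + 3*R*T)
U(W) = 3 - W (U(W) = -(-3 + W) = 3 - W)
l = 72 (l = 9 + 3*7*3 = 9 + 63 = 72)
U(13)*l = (3 - 1*13)*72 = (3 - 13)*72 = -10*72 = -720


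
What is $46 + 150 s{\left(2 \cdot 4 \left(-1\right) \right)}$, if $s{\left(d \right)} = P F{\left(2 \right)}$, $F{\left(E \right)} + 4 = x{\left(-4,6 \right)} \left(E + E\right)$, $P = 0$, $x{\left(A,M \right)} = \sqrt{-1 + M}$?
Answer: $46$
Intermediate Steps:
$F{\left(E \right)} = -4 + 2 E \sqrt{5}$ ($F{\left(E \right)} = -4 + \sqrt{-1 + 6} \left(E + E\right) = -4 + \sqrt{5} \cdot 2 E = -4 + 2 E \sqrt{5}$)
$s{\left(d \right)} = 0$ ($s{\left(d \right)} = 0 \left(-4 + 2 \cdot 2 \sqrt{5}\right) = 0 \left(-4 + 4 \sqrt{5}\right) = 0$)
$46 + 150 s{\left(2 \cdot 4 \left(-1\right) \right)} = 46 + 150 \cdot 0 = 46 + 0 = 46$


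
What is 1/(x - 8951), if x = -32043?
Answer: -1/40994 ≈ -2.4394e-5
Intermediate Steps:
1/(x - 8951) = 1/(-32043 - 8951) = 1/(-40994) = -1/40994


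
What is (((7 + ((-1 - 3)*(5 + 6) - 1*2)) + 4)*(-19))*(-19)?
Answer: -12635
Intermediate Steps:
(((7 + ((-1 - 3)*(5 + 6) - 1*2)) + 4)*(-19))*(-19) = (((7 + (-4*11 - 2)) + 4)*(-19))*(-19) = (((7 + (-44 - 2)) + 4)*(-19))*(-19) = (((7 - 46) + 4)*(-19))*(-19) = ((-39 + 4)*(-19))*(-19) = -35*(-19)*(-19) = 665*(-19) = -12635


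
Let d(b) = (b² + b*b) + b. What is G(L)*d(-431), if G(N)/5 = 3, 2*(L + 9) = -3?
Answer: 5566365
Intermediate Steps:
L = -21/2 (L = -9 + (½)*(-3) = -9 - 3/2 = -21/2 ≈ -10.500)
G(N) = 15 (G(N) = 5*3 = 15)
d(b) = b + 2*b² (d(b) = (b² + b²) + b = 2*b² + b = b + 2*b²)
G(L)*d(-431) = 15*(-431*(1 + 2*(-431))) = 15*(-431*(1 - 862)) = 15*(-431*(-861)) = 15*371091 = 5566365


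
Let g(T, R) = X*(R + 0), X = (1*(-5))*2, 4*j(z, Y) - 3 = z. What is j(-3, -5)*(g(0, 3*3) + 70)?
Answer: 0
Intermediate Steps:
j(z, Y) = ¾ + z/4
X = -10 (X = -5*2 = -10)
g(T, R) = -10*R (g(T, R) = -10*(R + 0) = -10*R)
j(-3, -5)*(g(0, 3*3) + 70) = (¾ + (¼)*(-3))*(-30*3 + 70) = (¾ - ¾)*(-10*9 + 70) = 0*(-90 + 70) = 0*(-20) = 0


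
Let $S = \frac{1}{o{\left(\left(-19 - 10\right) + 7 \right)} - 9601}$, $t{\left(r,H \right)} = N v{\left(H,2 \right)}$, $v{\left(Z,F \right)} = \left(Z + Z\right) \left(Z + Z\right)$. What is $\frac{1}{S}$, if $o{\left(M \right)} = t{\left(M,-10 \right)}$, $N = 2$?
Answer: $-8801$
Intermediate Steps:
$v{\left(Z,F \right)} = 4 Z^{2}$ ($v{\left(Z,F \right)} = 2 Z 2 Z = 4 Z^{2}$)
$t{\left(r,H \right)} = 8 H^{2}$ ($t{\left(r,H \right)} = 2 \cdot 4 H^{2} = 8 H^{2}$)
$o{\left(M \right)} = 800$ ($o{\left(M \right)} = 8 \left(-10\right)^{2} = 8 \cdot 100 = 800$)
$S = - \frac{1}{8801}$ ($S = \frac{1}{800 - 9601} = \frac{1}{-8801} = - \frac{1}{8801} \approx -0.00011362$)
$\frac{1}{S} = \frac{1}{- \frac{1}{8801}} = -8801$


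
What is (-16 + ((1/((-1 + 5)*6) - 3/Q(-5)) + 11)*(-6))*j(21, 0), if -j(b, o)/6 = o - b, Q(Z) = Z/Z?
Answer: -16191/2 ≈ -8095.5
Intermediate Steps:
Q(Z) = 1
j(b, o) = -6*o + 6*b (j(b, o) = -6*(o - b) = -6*o + 6*b)
(-16 + ((1/((-1 + 5)*6) - 3/Q(-5)) + 11)*(-6))*j(21, 0) = (-16 + ((1/((-1 + 5)*6) - 3/1) + 11)*(-6))*(-6*0 + 6*21) = (-16 + (((⅙)/4 - 3*1) + 11)*(-6))*(0 + 126) = (-16 + (((¼)*(⅙) - 3) + 11)*(-6))*126 = (-16 + ((1/24 - 3) + 11)*(-6))*126 = (-16 + (-71/24 + 11)*(-6))*126 = (-16 + (193/24)*(-6))*126 = (-16 - 193/4)*126 = -257/4*126 = -16191/2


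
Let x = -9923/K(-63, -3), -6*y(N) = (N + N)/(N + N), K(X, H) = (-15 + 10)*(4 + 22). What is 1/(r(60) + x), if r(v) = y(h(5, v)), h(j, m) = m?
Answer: 195/14852 ≈ 0.013130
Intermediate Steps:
K(X, H) = -130 (K(X, H) = -5*26 = -130)
y(N) = -⅙ (y(N) = -(N + N)/(6*(N + N)) = -2*N/(6*(2*N)) = -2*N*1/(2*N)/6 = -⅙*1 = -⅙)
x = 9923/130 (x = -9923/(-130) = -9923*(-1/130) = 9923/130 ≈ 76.331)
r(v) = -⅙
1/(r(60) + x) = 1/(-⅙ + 9923/130) = 1/(14852/195) = 195/14852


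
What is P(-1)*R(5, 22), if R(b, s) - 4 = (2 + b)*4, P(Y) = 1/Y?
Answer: -32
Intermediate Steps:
P(Y) = 1/Y
R(b, s) = 12 + 4*b (R(b, s) = 4 + (2 + b)*4 = 4 + (8 + 4*b) = 12 + 4*b)
P(-1)*R(5, 22) = (12 + 4*5)/(-1) = -(12 + 20) = -1*32 = -32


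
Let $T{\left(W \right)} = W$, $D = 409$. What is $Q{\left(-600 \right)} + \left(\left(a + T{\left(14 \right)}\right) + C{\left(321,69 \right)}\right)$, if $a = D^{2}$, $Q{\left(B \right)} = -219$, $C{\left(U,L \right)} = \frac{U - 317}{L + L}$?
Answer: $\frac{11528246}{69} \approx 1.6708 \cdot 10^{5}$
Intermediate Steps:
$C{\left(U,L \right)} = \frac{-317 + U}{2 L}$
$a = 167281$ ($a = 409^{2} = 167281$)
$Q{\left(-600 \right)} + \left(\left(a + T{\left(14 \right)}\right) + C{\left(321,69 \right)}\right) = -219 + \left(\left(167281 + 14\right) + \frac{-317 + 321}{2 \cdot 69}\right) = -219 + \left(167295 + \frac{1}{2} \cdot \frac{1}{69} \cdot 4\right) = -219 + \left(167295 + \frac{2}{69}\right) = -219 + \frac{11543357}{69} = \frac{11528246}{69}$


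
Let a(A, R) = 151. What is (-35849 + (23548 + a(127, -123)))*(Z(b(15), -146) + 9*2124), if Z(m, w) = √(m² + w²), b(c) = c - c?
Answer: -234033300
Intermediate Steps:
b(c) = 0
(-35849 + (23548 + a(127, -123)))*(Z(b(15), -146) + 9*2124) = (-35849 + (23548 + 151))*(√(0² + (-146)²) + 9*2124) = (-35849 + 23699)*(√(0 + 21316) + 19116) = -12150*(√21316 + 19116) = -12150*(146 + 19116) = -12150*19262 = -234033300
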